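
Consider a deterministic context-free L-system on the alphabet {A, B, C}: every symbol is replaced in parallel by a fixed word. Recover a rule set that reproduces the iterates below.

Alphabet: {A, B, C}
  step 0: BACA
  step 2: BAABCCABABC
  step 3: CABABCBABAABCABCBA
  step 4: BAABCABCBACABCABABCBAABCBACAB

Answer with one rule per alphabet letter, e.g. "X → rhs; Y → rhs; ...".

  step 3 ⇒ step 4: CABABCBABAABCABCBA ⇒ BA·AB·C·AB·C·BA·C·AB·C·AB·AB·C·BA·AB·C·BA·C·AB
    A ↦ AB
    B ↦ C
    C ↦ BA

A->AB, B->C, C->BA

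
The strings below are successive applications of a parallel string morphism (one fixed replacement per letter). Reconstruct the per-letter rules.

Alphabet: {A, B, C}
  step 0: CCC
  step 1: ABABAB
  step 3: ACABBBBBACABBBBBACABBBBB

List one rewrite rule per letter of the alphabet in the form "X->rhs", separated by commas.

A->AC, B->BB, C->AB

  step 0 ⇒ step 1: CCC ⇒ AB·AB·AB
    C ↦ AB
    A ↦ AC  (constrained at step 1)
    B ↦ BB  (constrained at step 1)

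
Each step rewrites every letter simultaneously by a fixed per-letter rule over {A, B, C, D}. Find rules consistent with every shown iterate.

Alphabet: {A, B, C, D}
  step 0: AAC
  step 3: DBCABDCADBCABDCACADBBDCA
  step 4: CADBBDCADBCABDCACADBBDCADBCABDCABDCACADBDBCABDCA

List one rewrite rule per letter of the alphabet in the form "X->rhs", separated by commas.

  step 3 ⇒ step 4: DBCABDCADBCABDCACADBBDCA ⇒ CA·DB·BD·CA·DB·CA·BD·CA·CA·DB·BD·CA·DB·CA·BD·CA·BD·CA·CA·DB·DB·CA·BD·CA
    A ↦ CA
    B ↦ DB
    C ↦ BD
    D ↦ CA

A->CA, B->DB, C->BD, D->CA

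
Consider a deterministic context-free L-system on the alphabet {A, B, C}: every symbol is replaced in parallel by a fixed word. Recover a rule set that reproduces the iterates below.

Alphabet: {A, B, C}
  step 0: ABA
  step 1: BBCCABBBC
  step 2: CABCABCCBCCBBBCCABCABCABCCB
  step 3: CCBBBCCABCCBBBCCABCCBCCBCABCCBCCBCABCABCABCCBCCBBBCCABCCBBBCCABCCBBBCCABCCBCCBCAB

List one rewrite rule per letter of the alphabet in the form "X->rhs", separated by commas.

  step 2 ⇒ step 3: CABCABCCBCCBBBCCABCABCABCCB ⇒ CCB·BBC·CAB·CCB·BBC·CAB·CCB·CCB·CAB·CCB·CCB·CAB·CAB·CAB·CCB·CCB·BBC·CAB·CCB·BBC·CAB·CCB·BBC·CAB·CCB·CCB·CAB
    A ↦ BBC
    B ↦ CAB
    C ↦ CCB

A->BBC, B->CAB, C->CCB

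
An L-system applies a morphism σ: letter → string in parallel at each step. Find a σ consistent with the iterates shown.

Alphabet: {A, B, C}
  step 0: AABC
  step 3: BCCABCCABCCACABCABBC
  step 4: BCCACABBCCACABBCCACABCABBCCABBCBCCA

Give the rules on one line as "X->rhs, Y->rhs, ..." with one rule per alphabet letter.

A->B, B->BC, C->CA

  step 3 ⇒ step 4: BCCABCCABCCACABCABBC ⇒ BC·CA·CA·B·BC·CA·CA·B·BC·CA·CA·B·CA·B·BC·CA·B·BC·BC·CA
    A ↦ B
    B ↦ BC
    C ↦ CA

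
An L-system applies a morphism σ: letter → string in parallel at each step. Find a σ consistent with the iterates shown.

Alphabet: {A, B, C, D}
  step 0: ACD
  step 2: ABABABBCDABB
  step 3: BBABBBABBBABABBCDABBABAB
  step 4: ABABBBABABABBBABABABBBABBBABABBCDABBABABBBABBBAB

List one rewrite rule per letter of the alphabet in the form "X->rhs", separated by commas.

A->BB, B->AB, C->BC, D->DA

  step 3 ⇒ step 4: BBABBBABBBABABBCDABBABAB ⇒ AB·AB·BB·AB·AB·AB·BB·AB·AB·AB·BB·AB·BB·AB·AB·BC·DA·BB·AB·AB·BB·AB·BB·AB
    A ↦ BB
    B ↦ AB
    C ↦ BC
    D ↦ DA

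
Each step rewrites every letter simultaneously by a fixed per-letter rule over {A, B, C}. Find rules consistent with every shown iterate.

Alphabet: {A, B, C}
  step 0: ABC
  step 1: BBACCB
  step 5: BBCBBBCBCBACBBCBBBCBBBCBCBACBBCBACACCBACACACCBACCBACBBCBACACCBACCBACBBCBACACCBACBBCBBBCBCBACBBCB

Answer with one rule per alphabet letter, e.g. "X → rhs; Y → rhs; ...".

A->BB, B->AC, C->CB

  step 0 ⇒ step 1: ABC ⇒ BB·AC·CB
    A ↦ BB
    B ↦ AC
    C ↦ CB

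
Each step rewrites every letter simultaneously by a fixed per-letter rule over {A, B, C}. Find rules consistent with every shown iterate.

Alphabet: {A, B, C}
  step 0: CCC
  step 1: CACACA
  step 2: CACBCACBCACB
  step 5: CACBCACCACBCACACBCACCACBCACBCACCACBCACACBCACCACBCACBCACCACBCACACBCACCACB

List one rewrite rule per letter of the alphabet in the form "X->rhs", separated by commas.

  step 1 ⇒ step 2: CACACA ⇒ CA·CB·CA·CB·CA·CB
    A ↦ CB
    C ↦ CA
    B ↦ C  (constrained at step 2)

A->CB, B->C, C->CA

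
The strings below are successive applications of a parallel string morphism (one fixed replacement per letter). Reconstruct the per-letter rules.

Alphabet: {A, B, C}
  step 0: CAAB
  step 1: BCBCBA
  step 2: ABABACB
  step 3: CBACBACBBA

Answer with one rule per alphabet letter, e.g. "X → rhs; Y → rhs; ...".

  step 2 ⇒ step 3: ABABACB ⇒ CB·A·CB·A·CB·B·A
    A ↦ CB
    B ↦ A
    C ↦ B

A->CB, B->A, C->B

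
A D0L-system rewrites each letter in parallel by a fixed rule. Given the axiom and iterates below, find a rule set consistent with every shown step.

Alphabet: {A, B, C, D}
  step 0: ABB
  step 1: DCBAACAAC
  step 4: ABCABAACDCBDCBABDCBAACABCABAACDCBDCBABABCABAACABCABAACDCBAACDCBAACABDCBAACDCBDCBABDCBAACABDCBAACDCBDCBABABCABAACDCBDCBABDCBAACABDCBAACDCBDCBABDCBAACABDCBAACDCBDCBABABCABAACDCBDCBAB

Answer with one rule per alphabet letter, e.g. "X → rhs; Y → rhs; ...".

A->DCB, B->AAC, C->AB, D->ABC

  step 0 ⇒ step 1: ABB ⇒ DCB·AAC·AAC
    A ↦ DCB
    B ↦ AAC
    C ↦ AB  (constrained at step 1)
    D ↦ ABC  (constrained at step 1)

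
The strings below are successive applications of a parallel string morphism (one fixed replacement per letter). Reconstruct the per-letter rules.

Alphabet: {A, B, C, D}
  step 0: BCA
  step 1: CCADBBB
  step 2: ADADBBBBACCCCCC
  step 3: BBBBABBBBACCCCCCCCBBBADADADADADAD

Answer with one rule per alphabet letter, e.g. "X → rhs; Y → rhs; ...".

  step 2 ⇒ step 3: ADADBBBBACCCCCC ⇒ BBB·BA·BBB·BA·CC·CC·CC·CC·BBB·AD·AD·AD·AD·AD·AD
    A ↦ BBB
    B ↦ CC
    C ↦ AD
    D ↦ BA

A->BBB, B->CC, C->AD, D->BA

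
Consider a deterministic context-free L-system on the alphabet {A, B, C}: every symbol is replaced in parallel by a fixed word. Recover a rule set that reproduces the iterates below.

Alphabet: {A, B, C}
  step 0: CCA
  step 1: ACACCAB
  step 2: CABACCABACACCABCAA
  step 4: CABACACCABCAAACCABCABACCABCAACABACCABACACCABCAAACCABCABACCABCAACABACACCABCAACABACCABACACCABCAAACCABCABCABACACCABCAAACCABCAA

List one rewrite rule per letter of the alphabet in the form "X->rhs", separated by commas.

  step 1 ⇒ step 2: ACACCAB ⇒ CAB·AC·CAB·AC·AC·CAB·CAA
    A ↦ CAB
    B ↦ CAA
    C ↦ AC

A->CAB, B->CAA, C->AC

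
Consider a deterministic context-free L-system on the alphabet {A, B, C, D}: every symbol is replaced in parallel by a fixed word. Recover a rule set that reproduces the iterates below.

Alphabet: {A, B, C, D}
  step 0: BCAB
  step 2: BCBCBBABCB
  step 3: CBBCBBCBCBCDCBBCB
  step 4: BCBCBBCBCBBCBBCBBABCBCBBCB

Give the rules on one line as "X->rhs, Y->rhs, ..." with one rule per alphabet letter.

  step 3 ⇒ step 4: CBBCBBCBCBCDCBBCB ⇒ B·CB·CB·B·CB·CB·B·CB·B·CB·B·A·B·CB·CB·B·CB
    B ↦ CB
    C ↦ B
    D ↦ A
  step 2 ⇒ step 3: BCBCBBABCB ⇒ CB·B·CB·B·CB·CB·CD·CB·B·CB
    A ↦ CD

A->CD, B->CB, C->B, D->A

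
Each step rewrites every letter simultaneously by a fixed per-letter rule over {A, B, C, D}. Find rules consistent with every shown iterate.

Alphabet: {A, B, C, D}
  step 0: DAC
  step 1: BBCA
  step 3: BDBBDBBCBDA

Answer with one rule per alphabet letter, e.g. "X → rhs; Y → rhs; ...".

A->BC, B->BD, C->A, D->B

  step 0 ⇒ step 1: DAC ⇒ B·BC·A
    A ↦ BC
    C ↦ A
    D ↦ B
    B ↦ BD  (constrained at step 1)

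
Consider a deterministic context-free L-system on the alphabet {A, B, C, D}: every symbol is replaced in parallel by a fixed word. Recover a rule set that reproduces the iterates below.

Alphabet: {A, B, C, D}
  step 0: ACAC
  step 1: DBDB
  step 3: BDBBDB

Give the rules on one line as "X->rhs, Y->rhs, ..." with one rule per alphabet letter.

A->D, B->C, C->B, D->CA

  step 0 ⇒ step 1: ACAC ⇒ D·B·D·B
    A ↦ D
    C ↦ B
    B ↦ C  (constrained at step 1)
    D ↦ CA  (constrained at step 1)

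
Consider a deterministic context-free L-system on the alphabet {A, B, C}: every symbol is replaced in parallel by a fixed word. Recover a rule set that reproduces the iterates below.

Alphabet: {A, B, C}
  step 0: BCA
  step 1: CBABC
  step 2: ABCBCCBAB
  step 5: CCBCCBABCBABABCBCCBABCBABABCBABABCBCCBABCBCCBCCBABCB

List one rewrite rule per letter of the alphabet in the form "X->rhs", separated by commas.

A->C, B->CB, C->AB

  step 1 ⇒ step 2: CBABC ⇒ AB·CB·C·CB·AB
    A ↦ C
    B ↦ CB
    C ↦ AB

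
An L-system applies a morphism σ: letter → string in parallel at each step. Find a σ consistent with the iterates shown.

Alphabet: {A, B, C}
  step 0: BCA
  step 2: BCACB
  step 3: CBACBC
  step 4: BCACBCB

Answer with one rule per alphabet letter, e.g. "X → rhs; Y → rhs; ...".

  step 3 ⇒ step 4: CBACBC ⇒ B·C·AC·B·C·B
    A ↦ AC
    B ↦ C
    C ↦ B

A->AC, B->C, C->B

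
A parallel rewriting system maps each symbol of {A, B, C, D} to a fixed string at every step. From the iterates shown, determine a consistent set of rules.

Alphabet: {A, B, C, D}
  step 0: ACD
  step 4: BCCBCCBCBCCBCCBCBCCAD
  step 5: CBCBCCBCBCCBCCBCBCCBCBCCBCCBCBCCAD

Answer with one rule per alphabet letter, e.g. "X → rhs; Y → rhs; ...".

A->C, B->C, C->BC, D->AD

  step 4 ⇒ step 5: BCCBCCBCBCCBCCBCBCCAD ⇒ C·BC·BC·C·BC·BC·C·BC·C·BC·BC·C·BC·BC·C·BC·C·BC·BC·C·AD
    A ↦ C
    B ↦ C
    C ↦ BC
    D ↦ AD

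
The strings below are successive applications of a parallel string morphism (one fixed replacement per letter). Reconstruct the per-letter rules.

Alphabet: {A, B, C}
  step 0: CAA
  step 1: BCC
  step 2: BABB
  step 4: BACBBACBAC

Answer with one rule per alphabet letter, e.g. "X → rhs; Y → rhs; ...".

  step 1 ⇒ step 2: BCC ⇒ BA·B·B
    B ↦ BA
    C ↦ B
  step 0 ⇒ step 1: CAA ⇒ B·C·C
    A ↦ C

A->C, B->BA, C->B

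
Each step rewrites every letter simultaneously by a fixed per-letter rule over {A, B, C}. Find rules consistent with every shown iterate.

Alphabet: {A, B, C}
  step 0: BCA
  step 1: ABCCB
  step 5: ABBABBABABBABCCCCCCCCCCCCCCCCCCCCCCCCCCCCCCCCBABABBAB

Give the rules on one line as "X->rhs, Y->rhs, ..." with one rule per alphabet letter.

  step 0 ⇒ step 1: BCA ⇒ AB·CC·B
    A ↦ B
    B ↦ AB
    C ↦ CC

A->B, B->AB, C->CC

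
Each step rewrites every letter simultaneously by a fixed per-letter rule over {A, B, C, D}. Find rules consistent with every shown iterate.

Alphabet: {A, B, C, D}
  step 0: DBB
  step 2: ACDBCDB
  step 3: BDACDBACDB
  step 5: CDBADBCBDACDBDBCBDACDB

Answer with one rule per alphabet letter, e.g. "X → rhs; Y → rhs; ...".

  step 2 ⇒ step 3: ACDBCDB ⇒ BD·A·C·DB·A·C·DB
    A ↦ BD
    B ↦ DB
    C ↦ A
    D ↦ C

A->BD, B->DB, C->A, D->C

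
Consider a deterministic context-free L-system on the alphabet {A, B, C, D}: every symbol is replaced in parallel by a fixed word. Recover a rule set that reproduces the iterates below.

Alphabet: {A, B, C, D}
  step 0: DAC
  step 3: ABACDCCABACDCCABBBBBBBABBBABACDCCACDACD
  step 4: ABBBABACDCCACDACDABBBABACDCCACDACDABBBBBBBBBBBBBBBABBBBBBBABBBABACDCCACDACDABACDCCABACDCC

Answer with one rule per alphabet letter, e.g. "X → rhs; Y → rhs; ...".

A->AB, B->BB, C->ACD, D->CC

  step 3 ⇒ step 4: ABACDCCABACDCCABBBBBBBABBBABACDCCACDACD ⇒ AB·BB·AB·ACD·CC·ACD·ACD·AB·BB·AB·ACD·CC·ACD·ACD·AB·BB·BB·BB·BB·BB·BB·BB·AB·BB·BB·BB·AB·BB·AB·ACD·CC·ACD·ACD·AB·ACD·CC·AB·ACD·CC
    A ↦ AB
    B ↦ BB
    C ↦ ACD
    D ↦ CC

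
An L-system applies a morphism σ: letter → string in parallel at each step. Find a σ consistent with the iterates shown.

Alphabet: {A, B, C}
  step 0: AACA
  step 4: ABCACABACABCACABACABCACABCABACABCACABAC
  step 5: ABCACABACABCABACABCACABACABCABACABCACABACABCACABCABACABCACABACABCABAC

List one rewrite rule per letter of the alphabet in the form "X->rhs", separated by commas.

A->AB, B->C, C->AC

  step 4 ⇒ step 5: ABCACABACABCACABACABCACABCABACABCACABAC ⇒ AB·C·AC·AB·AC·AB·C·AB·AC·AB·C·AC·AB·AC·AB·C·AB·AC·AB·C·AC·AB·AC·AB·C·AC·AB·C·AB·AC·AB·C·AC·AB·AC·AB·C·AB·AC
    A ↦ AB
    B ↦ C
    C ↦ AC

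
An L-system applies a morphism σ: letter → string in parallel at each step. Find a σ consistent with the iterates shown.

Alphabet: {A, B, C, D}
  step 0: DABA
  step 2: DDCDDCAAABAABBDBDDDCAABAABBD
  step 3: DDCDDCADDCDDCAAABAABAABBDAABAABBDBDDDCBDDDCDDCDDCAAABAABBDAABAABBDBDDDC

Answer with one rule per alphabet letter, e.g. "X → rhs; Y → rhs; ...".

  step 2 ⇒ step 3: DDCDDCAAABAABBDBDDDCAABAABBD ⇒ DDC·DDC·A·DDC·DDC·A·AAB·AAB·AAB·BD·AAB·AAB·BD·BD·DDC·BD·DDC·DDC·DDC·A·AAB·AAB·BD·AAB·AAB·BD·BD·DDC
    A ↦ AAB
    B ↦ BD
    C ↦ A
    D ↦ DDC

A->AAB, B->BD, C->A, D->DDC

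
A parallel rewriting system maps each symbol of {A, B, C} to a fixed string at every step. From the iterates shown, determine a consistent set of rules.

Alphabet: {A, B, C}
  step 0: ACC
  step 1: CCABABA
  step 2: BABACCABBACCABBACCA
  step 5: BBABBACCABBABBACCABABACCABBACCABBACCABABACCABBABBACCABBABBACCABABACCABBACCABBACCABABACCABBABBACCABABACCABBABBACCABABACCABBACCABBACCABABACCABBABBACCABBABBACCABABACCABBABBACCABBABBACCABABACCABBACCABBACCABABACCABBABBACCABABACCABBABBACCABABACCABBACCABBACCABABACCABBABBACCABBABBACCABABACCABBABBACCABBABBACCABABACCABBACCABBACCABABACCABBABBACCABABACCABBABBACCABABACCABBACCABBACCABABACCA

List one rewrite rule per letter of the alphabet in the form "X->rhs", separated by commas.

  step 1 ⇒ step 2: CCABABA ⇒ BA·BA·CCA·BBA·CCA·BBA·CCA
    A ↦ CCA
    B ↦ BBA
    C ↦ BA

A->CCA, B->BBA, C->BA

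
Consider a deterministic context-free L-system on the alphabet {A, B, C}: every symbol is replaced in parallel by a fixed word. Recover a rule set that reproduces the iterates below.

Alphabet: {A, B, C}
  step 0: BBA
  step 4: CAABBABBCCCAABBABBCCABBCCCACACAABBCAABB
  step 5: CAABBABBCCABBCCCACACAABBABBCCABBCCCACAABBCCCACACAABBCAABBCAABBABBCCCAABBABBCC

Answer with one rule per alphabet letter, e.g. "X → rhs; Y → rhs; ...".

  step 4 ⇒ step 5: CAABBABBCCCAABBABBCCABBCCCACACAABBCAABB ⇒ CA·ABB·ABB·C·C·ABB·C·C·CA·CA·CA·ABB·ABB·C·C·ABB·C·C·CA·CA·ABB·C·C·CA·CA·CA·ABB·CA·ABB·CA·ABB·ABB·C·C·CA·ABB·ABB·C·C
    A ↦ ABB
    B ↦ C
    C ↦ CA

A->ABB, B->C, C->CA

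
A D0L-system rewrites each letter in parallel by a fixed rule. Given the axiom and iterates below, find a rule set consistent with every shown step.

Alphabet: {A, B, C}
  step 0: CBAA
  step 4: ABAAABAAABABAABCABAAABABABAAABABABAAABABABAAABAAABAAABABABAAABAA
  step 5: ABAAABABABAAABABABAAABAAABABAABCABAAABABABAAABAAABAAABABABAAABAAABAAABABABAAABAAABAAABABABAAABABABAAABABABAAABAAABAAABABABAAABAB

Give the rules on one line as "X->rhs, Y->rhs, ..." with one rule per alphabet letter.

A->AB, B->AA, C->BC

  step 4 ⇒ step 5: ABAAABAAABABAABCABAAABABABAAABABABAAABABABAAABAAABAAABABABAAABAA ⇒ AB·AA·AB·AB·AB·AA·AB·AB·AB·AA·AB·AA·AB·AB·AA·BC·AB·AA·AB·AB·AB·AA·AB·AA·AB·AA·AB·AB·AB·AA·AB·AA·AB·AA·AB·AB·AB·AA·AB·AA·AB·AA·AB·AB·AB·AA·AB·AB·AB·AA·AB·AB·AB·AA·AB·AA·AB·AA·AB·AB·AB·AA·AB·AB
    A ↦ AB
    B ↦ AA
    C ↦ BC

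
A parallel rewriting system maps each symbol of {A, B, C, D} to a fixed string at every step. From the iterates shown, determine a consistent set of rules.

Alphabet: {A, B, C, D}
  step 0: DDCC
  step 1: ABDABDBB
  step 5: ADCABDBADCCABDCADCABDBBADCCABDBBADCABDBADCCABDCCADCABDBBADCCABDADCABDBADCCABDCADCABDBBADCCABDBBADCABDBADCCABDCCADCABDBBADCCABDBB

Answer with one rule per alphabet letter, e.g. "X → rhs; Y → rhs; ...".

  step 0 ⇒ step 1: DDCC ⇒ ABD·ABD·B·B
    C ↦ B
    D ↦ ABD
    A ↦ ADC  (constrained at step 1)
    B ↦ C  (constrained at step 1)

A->ADC, B->C, C->B, D->ABD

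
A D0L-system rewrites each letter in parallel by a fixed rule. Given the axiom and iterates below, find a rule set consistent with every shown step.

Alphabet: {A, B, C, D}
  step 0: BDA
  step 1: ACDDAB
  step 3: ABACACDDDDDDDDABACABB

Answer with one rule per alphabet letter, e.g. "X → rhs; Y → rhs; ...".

A->AB, B->AC, C->B, D->DD

  step 0 ⇒ step 1: BDA ⇒ AC·DD·AB
    A ↦ AB
    B ↦ AC
    D ↦ DD
    C ↦ B  (constrained at step 1)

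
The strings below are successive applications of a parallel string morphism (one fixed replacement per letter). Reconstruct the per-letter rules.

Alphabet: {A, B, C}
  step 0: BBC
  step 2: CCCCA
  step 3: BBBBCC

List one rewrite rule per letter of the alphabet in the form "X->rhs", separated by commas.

  step 2 ⇒ step 3: CCCCA ⇒ B·B·B·B·CC
    A ↦ CC
    C ↦ B
    B ↦ A  (constrained at step 0)

A->CC, B->A, C->B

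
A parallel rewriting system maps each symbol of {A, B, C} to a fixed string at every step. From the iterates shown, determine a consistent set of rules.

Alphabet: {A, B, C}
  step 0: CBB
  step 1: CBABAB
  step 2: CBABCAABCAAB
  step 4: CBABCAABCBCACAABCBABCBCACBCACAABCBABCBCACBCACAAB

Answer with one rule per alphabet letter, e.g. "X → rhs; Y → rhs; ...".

  step 1 ⇒ step 2: CBABAB ⇒ CB·AB·CA·AB·CA·AB
    A ↦ CA
    B ↦ AB
    C ↦ CB

A->CA, B->AB, C->CB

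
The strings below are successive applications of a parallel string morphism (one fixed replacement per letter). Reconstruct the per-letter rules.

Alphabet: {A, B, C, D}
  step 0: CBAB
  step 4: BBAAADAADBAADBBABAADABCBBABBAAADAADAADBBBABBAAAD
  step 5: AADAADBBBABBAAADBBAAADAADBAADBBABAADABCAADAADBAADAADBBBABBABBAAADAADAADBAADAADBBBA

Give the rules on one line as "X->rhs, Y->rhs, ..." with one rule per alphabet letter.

A->B, B->AAD, C->ABC, D->A

  step 4 ⇒ step 5: BBAAADAADBAADBBABAADABCBBABBAAADAADAADBBBABBAAAD ⇒ AAD·AAD·B·B·B·A·B·B·A·AAD·B·B·A·AAD·AAD·B·AAD·B·B·A·B·AAD·ABC·AAD·AAD·B·AAD·AAD·B·B·B·A·B·B·A·B·B·A·AAD·AAD·AAD·B·AAD·AAD·B·B·B·A
    A ↦ B
    B ↦ AAD
    C ↦ ABC
    D ↦ A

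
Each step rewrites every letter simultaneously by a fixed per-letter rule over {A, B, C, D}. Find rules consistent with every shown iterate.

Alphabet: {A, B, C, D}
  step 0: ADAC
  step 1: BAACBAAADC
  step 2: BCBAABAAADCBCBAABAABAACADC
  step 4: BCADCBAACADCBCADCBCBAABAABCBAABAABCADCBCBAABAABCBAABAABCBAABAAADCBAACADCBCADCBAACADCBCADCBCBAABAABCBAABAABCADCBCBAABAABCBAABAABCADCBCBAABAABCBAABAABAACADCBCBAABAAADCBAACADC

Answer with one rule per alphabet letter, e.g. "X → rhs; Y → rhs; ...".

  step 1 ⇒ step 2: BAACBAAADC ⇒ BC·BAA·BAA·ADC·BC·BAA·BAA·BAA·C·ADC
    A ↦ BAA
    B ↦ BC
    C ↦ ADC
    D ↦ C

A->BAA, B->BC, C->ADC, D->C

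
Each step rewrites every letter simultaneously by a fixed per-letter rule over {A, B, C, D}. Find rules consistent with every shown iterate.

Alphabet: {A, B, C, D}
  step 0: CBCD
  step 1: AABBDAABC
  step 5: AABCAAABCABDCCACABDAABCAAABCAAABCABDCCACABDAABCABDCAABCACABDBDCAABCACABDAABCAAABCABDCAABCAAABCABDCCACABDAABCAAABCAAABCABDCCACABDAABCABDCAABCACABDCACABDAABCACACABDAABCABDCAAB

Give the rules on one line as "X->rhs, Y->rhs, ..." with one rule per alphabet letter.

A->CA, B->BD, C->AAB, D->C

  step 0 ⇒ step 1: CBCD ⇒ AAB·BD·AAB·C
    B ↦ BD
    C ↦ AAB
    D ↦ C
    A ↦ CA  (constrained at step 1)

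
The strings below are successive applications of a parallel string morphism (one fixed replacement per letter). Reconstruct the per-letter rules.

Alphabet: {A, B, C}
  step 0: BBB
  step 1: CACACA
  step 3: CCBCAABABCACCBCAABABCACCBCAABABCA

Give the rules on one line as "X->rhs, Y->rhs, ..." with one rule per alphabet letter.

A->CCB, B->CA, C->AB

  step 0 ⇒ step 1: BBB ⇒ CA·CA·CA
    B ↦ CA
    A ↦ CCB  (constrained at step 1)
    C ↦ AB  (constrained at step 1)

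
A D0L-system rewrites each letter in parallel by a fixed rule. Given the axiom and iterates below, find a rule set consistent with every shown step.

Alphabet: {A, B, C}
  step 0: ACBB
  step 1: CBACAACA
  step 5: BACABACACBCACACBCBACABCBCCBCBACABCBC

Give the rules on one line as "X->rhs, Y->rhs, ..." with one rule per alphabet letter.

A->C, B->ACA, C->B

  step 0 ⇒ step 1: ACBB ⇒ C·B·ACA·ACA
    A ↦ C
    B ↦ ACA
    C ↦ B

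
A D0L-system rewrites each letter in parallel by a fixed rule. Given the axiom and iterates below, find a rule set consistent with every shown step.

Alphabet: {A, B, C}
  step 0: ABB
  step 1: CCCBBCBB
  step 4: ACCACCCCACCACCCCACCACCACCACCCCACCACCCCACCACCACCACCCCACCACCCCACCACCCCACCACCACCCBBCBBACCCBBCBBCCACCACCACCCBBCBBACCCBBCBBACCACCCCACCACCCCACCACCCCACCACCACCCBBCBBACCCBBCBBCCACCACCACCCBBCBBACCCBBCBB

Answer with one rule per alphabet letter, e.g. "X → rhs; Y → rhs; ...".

A->CC, B->CBB, C->ACC

  step 0 ⇒ step 1: ABB ⇒ CC·CBB·CBB
    A ↦ CC
    B ↦ CBB
    C ↦ ACC  (constrained at step 1)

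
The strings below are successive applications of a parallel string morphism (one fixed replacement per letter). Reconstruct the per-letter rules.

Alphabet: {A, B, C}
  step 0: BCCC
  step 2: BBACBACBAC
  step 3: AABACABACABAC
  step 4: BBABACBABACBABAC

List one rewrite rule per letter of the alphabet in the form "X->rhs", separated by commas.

  step 3 ⇒ step 4: AABACABACABAC ⇒ B·B·A·B·AC·B·A·B·AC·B·A·B·AC
    A ↦ B
    B ↦ A
    C ↦ AC

A->B, B->A, C->AC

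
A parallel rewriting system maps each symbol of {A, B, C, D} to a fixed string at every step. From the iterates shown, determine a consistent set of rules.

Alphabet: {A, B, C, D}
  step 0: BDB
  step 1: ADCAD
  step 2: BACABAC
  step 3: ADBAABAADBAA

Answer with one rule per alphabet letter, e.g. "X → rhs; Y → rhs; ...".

A->BA, B->AD, C->A, D->C

  step 2 ⇒ step 3: BACABAC ⇒ AD·BA·A·BA·AD·BA·A
    A ↦ BA
    B ↦ AD
    C ↦ A
  step 0 ⇒ step 1: BDB ⇒ AD·C·AD
    D ↦ C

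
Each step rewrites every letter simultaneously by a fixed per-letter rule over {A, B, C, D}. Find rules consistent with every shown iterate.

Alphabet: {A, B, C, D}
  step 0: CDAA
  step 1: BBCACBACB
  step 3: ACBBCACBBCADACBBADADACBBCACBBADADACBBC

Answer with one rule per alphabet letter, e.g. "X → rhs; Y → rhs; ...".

A->ACB, B->AD, C->B, D->BC

  step 0 ⇒ step 1: CDAA ⇒ B·BC·ACB·ACB
    A ↦ ACB
    C ↦ B
    D ↦ BC
    B ↦ AD  (constrained at step 1)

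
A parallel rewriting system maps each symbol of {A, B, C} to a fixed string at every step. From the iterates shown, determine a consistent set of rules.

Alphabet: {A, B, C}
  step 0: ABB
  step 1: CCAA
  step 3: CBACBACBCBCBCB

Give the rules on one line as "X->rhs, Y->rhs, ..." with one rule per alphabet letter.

A->CC, B->A, C->CB

  step 0 ⇒ step 1: ABB ⇒ CC·A·A
    A ↦ CC
    B ↦ A
    C ↦ CB  (constrained at step 1)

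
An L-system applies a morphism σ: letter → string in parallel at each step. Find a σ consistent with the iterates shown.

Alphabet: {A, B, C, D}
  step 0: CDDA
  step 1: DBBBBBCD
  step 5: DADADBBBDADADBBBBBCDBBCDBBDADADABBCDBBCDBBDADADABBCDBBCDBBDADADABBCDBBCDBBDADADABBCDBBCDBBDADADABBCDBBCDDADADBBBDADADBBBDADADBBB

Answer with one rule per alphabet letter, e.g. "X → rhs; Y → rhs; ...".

  step 0 ⇒ step 1: CDDA ⇒ DB·BB·BB·CD
    A ↦ CD
    C ↦ DB
    D ↦ BB
    B ↦ DA  (constrained at step 1)

A->CD, B->DA, C->DB, D->BB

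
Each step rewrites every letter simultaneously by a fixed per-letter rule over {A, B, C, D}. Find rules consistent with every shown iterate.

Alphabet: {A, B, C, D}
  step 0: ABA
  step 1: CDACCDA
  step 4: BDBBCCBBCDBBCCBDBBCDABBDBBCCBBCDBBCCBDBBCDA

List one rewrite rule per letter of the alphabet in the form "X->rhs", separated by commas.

A->CDA, B->C, C->B, D->DBB

  step 0 ⇒ step 1: ABA ⇒ CDA·C·CDA
    A ↦ CDA
    B ↦ C
    C ↦ B  (constrained at step 1)
    D ↦ DBB  (constrained at step 1)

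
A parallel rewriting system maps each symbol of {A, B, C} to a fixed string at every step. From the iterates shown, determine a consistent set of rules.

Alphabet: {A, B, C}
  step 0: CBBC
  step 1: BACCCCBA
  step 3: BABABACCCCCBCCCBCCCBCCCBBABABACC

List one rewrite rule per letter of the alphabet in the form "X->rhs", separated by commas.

  step 0 ⇒ step 1: CBBC ⇒ BA·CC·CC·BA
    B ↦ CC
    C ↦ BA
    A ↦ CB  (constrained at step 1)

A->CB, B->CC, C->BA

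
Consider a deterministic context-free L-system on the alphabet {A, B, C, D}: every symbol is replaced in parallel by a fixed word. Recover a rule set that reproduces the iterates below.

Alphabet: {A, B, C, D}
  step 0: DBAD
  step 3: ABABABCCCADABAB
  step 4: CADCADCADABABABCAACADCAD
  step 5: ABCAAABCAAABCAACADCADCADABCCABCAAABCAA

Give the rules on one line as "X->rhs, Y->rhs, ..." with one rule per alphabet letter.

A->C, B->AD, C->AB, D->AA

  step 4 ⇒ step 5: CADCADCADABABABCAACADCAD ⇒ AB·C·AA·AB·C·AA·AB·C·AA·C·AD·C·AD·C·AD·AB·C·C·AB·C·AA·AB·C·AA
    A ↦ C
    B ↦ AD
    C ↦ AB
    D ↦ AA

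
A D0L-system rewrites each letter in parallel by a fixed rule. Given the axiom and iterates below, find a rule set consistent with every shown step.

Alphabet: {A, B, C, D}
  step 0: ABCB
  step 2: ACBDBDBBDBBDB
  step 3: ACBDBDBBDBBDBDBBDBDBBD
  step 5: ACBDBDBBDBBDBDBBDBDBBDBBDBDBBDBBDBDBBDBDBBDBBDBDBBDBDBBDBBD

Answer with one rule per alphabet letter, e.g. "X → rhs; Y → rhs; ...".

  step 2 ⇒ step 3: ACBDBDBBDBBDB ⇒ AC·BD·BD·B·BD·B·BD·BD·B·BD·BD·B·BD
    A ↦ AC
    B ↦ BD
    C ↦ BD
    D ↦ B

A->AC, B->BD, C->BD, D->B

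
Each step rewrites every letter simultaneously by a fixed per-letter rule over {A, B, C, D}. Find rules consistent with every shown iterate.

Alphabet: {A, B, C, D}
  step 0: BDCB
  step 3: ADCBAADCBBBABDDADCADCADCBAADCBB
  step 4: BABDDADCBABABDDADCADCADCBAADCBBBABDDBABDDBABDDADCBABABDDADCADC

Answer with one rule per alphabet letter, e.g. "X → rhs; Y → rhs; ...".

A->BA, B->ADC, C->DD, D->B

  step 3 ⇒ step 4: ADCBAADCBBBABDDADCADCADCBAADCBB ⇒ BA·B·DD·ADC·BA·BA·B·DD·ADC·ADC·ADC·BA·ADC·B·B·BA·B·DD·BA·B·DD·BA·B·DD·ADC·BA·BA·B·DD·ADC·ADC
    A ↦ BA
    B ↦ ADC
    C ↦ DD
    D ↦ B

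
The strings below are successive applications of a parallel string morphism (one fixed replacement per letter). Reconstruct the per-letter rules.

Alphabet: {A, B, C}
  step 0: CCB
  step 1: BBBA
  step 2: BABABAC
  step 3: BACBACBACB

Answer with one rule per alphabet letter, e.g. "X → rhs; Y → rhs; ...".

A->C, B->BA, C->B

  step 2 ⇒ step 3: BABABAC ⇒ BA·C·BA·C·BA·C·B
    A ↦ C
    B ↦ BA
    C ↦ B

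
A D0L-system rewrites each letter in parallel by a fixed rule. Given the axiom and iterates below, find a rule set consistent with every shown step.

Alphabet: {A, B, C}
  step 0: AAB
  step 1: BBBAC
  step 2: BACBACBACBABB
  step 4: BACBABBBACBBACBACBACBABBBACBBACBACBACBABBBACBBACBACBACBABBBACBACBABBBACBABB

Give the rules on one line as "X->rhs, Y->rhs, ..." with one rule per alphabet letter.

A->B, B->BAC, C->ABB

  step 1 ⇒ step 2: BBBAC ⇒ BAC·BAC·BAC·B·ABB
    A ↦ B
    B ↦ BAC
    C ↦ ABB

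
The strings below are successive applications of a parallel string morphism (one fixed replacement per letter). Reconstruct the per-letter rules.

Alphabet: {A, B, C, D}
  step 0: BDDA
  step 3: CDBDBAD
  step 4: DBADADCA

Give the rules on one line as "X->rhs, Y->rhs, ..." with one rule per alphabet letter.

A->C, B->D, C->DB, D->A

  step 3 ⇒ step 4: CDBDBAD ⇒ DB·A·D·A·D·C·A
    A ↦ C
    B ↦ D
    C ↦ DB
    D ↦ A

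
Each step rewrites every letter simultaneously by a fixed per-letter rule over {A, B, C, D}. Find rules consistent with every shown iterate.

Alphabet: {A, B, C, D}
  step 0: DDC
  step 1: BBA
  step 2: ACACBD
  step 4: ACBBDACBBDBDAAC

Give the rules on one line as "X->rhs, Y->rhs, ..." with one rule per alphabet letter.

  step 1 ⇒ step 2: BBA ⇒ AC·AC·BD
    A ↦ BD
    B ↦ AC
  step 0 ⇒ step 1: DDC ⇒ B·B·A
    C ↦ A
  step 0 ⇒ step 1: DDC ⇒ B·B·A
    D ↦ B

A->BD, B->AC, C->A, D->B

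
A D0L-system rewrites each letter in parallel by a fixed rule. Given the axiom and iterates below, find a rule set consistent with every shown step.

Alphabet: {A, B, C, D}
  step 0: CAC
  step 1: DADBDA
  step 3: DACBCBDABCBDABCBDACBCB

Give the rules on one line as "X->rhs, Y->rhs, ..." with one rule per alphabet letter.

A->DB, B->BCB, C->DA, D->C

  step 0 ⇒ step 1: CAC ⇒ DA·DB·DA
    A ↦ DB
    C ↦ DA
    B ↦ BCB  (constrained at step 1)
    D ↦ C  (constrained at step 1)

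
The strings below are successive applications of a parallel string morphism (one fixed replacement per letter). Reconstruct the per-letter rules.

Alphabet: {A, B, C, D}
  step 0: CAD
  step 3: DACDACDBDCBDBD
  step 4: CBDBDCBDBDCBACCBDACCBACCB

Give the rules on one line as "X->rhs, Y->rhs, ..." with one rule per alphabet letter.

A->DB, B->AC, C->D, D->CB

  step 3 ⇒ step 4: DACDACDBDCBDBD ⇒ CB·DB·D·CB·DB·D·CB·AC·CB·D·AC·CB·AC·CB
    A ↦ DB
    B ↦ AC
    C ↦ D
    D ↦ CB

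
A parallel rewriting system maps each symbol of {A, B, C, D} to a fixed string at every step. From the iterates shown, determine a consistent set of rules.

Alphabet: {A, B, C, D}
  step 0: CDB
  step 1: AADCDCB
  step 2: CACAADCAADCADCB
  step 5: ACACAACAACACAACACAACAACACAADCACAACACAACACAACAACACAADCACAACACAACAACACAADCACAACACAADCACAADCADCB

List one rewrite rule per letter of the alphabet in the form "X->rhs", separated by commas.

  step 1 ⇒ step 2: AADCDCB ⇒ CA·CA·ADC·A·ADC·A·DCB
    A ↦ CA
    B ↦ DCB
    C ↦ A
    D ↦ ADC

A->CA, B->DCB, C->A, D->ADC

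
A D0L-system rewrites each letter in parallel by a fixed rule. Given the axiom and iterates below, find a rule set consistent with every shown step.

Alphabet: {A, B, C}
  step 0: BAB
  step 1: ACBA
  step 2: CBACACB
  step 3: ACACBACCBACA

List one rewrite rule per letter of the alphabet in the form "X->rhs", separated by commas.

  step 2 ⇒ step 3: CBACACB ⇒ AC·A·CB·AC·CB·AC·A
    A ↦ CB
    B ↦ A
    C ↦ AC

A->CB, B->A, C->AC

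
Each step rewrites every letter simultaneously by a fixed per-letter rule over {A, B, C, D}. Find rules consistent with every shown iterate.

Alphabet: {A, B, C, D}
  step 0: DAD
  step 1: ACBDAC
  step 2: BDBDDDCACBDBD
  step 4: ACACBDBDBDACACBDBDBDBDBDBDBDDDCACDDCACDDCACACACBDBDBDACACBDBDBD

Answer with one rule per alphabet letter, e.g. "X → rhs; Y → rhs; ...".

  step 1 ⇒ step 2: ACBDAC ⇒ BD·BD·DDC·AC·BD·BD
    A ↦ BD
    B ↦ DDC
    C ↦ BD
    D ↦ AC

A->BD, B->DDC, C->BD, D->AC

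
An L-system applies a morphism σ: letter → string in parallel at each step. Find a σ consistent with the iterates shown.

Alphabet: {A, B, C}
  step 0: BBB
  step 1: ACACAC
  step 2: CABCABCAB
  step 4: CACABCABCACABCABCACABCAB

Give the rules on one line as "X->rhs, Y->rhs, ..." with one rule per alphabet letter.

  step 1 ⇒ step 2: ACACAC ⇒ C·AB·C·AB·C·AB
    A ↦ C
    C ↦ AB
  step 0 ⇒ step 1: BBB ⇒ AC·AC·AC
    B ↦ AC

A->C, B->AC, C->AB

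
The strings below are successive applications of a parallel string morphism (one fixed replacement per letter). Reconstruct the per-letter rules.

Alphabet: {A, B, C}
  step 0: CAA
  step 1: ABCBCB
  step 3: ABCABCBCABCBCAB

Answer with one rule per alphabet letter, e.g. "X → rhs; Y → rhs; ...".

  step 0 ⇒ step 1: CAA ⇒ AB·CB·CB
    A ↦ CB
    C ↦ AB
    B ↦ C  (constrained at step 1)

A->CB, B->C, C->AB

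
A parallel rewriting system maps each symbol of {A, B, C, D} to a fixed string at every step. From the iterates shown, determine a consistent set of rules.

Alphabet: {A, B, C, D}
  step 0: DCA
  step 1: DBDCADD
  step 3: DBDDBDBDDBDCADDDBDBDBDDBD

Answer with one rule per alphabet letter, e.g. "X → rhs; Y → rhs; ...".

  step 0 ⇒ step 1: DCA ⇒ DB·DCA·DD
    A ↦ DD
    C ↦ DCA
    D ↦ DB
    B ↦ D  (constrained at step 1)

A->DD, B->D, C->DCA, D->DB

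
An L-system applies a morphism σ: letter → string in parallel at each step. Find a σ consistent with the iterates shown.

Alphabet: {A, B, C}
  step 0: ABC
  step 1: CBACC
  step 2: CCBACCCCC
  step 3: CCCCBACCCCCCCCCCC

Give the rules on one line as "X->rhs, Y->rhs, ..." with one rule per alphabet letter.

A->C, B->BA, C->CC

  step 2 ⇒ step 3: CCBACCCCC ⇒ CC·CC·BA·C·CC·CC·CC·CC·CC
    A ↦ C
    B ↦ BA
    C ↦ CC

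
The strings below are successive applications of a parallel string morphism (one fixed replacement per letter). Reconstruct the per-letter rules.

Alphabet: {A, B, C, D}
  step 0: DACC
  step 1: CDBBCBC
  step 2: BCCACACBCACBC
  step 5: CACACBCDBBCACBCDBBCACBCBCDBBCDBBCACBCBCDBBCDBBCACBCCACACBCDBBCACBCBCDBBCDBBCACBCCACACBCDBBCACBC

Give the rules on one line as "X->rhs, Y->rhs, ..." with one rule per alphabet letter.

  step 1 ⇒ step 2: CDBBCBC ⇒ BC·C·AC·AC·BC·AC·BC
    B ↦ AC
    C ↦ BC
    D ↦ C
  step 0 ⇒ step 1: DACC ⇒ C·DB·BC·BC
    A ↦ DB

A->DB, B->AC, C->BC, D->C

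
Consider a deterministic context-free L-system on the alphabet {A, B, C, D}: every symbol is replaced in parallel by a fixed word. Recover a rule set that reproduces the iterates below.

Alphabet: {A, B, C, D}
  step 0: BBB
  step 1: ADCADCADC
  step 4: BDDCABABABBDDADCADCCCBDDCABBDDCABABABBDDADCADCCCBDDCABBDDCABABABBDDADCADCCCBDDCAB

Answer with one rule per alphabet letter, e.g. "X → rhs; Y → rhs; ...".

A->BDD, B->ADC, C->AB, D->C

  step 0 ⇒ step 1: BBB ⇒ ADC·ADC·ADC
    B ↦ ADC
    A ↦ BDD  (constrained at step 1)
    C ↦ AB  (constrained at step 1)
    D ↦ C  (constrained at step 1)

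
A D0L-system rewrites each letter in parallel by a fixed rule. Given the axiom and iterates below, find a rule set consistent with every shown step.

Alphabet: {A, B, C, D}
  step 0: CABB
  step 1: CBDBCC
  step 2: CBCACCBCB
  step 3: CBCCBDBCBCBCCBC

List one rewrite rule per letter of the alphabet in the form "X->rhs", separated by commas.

A->DB, B->C, C->CB, D->A

  step 2 ⇒ step 3: CBCACCBCB ⇒ CB·C·CB·DB·CB·CB·C·CB·C
    A ↦ DB
    B ↦ C
    C ↦ CB
  step 1 ⇒ step 2: CBDBCC ⇒ CB·C·A·C·CB·CB
    D ↦ A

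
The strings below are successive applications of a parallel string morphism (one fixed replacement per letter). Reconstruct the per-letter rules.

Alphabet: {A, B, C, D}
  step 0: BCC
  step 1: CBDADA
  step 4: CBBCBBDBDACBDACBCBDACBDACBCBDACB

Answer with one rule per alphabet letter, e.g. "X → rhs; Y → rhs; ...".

A->DB, B->CB, C->DA, D->B

  step 0 ⇒ step 1: BCC ⇒ CB·DA·DA
    B ↦ CB
    C ↦ DA
    A ↦ DB  (constrained at step 1)
    D ↦ B  (constrained at step 1)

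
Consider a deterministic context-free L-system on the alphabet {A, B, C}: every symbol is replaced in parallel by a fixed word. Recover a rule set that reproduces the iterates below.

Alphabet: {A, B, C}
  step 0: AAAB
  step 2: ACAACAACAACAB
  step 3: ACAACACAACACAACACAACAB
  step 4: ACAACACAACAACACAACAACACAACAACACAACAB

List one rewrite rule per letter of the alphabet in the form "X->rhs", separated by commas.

  step 3 ⇒ step 4: ACAACACAACACAACACAACAB ⇒ AC·A·AC·AC·A·AC·A·AC·AC·A·AC·A·AC·AC·A·AC·A·AC·AC·A·AC·AB
    A ↦ AC
    B ↦ AB
    C ↦ A

A->AC, B->AB, C->A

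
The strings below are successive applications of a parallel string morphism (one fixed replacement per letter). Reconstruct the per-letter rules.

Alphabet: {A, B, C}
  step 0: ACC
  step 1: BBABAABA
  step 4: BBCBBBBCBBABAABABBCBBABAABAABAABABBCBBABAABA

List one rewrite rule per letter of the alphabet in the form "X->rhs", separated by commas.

A->BB, B->C, C->ABA

  step 0 ⇒ step 1: ACC ⇒ BB·ABA·ABA
    A ↦ BB
    C ↦ ABA
    B ↦ C  (constrained at step 1)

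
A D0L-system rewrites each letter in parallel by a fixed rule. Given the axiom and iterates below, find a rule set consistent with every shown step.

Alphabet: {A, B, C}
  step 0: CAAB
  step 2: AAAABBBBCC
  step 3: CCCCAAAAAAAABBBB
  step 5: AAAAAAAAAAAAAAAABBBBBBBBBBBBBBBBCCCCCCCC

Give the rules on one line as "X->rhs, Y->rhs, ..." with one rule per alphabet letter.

  step 2 ⇒ step 3: AAAABBBBCC ⇒ C·C·C·C·AA·AA·AA·AA·BB·BB
    A ↦ C
    B ↦ AA
    C ↦ BB

A->C, B->AA, C->BB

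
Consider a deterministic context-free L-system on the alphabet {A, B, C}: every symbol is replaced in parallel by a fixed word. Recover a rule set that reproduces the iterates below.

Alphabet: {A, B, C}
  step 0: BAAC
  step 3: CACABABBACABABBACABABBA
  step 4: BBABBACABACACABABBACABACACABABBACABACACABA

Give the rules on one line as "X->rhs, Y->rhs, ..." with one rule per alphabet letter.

A->BA, B->CA, C->B

  step 3 ⇒ step 4: CACABABBACABABBACABABBA ⇒ B·BA·B·BA·CA·BA·CA·CA·BA·B·BA·CA·BA·CA·CA·BA·B·BA·CA·BA·CA·CA·BA
    A ↦ BA
    B ↦ CA
    C ↦ B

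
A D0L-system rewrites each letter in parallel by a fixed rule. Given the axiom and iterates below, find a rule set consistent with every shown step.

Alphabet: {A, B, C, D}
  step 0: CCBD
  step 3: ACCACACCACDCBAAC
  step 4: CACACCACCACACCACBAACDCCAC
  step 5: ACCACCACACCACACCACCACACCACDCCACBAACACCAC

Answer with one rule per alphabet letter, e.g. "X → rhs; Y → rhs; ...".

  step 4 ⇒ step 5: CACACCACCACACCACBAACDCCAC ⇒ AC·C·AC·C·AC·AC·C·AC·AC·C·AC·C·AC·AC·C·AC·D·C·C·AC·BA·AC·AC·C·AC
    A ↦ C
    B ↦ D
    C ↦ AC
    D ↦ BA

A->C, B->D, C->AC, D->BA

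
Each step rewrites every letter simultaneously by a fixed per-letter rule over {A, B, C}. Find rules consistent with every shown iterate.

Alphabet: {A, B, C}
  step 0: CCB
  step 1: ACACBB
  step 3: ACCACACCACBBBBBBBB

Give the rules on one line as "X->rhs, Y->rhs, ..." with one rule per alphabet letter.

A->C, B->BB, C->AC

  step 0 ⇒ step 1: CCB ⇒ AC·AC·BB
    B ↦ BB
    C ↦ AC
    A ↦ C  (constrained at step 1)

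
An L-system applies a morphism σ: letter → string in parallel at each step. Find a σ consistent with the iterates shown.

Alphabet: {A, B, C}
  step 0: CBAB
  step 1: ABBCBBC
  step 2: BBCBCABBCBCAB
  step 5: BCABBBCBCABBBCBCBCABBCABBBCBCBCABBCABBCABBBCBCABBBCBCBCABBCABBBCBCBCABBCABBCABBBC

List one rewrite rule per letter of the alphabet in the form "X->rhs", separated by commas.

A->B, B->BC, C->AB

  step 1 ⇒ step 2: ABBCBBC ⇒ B·BC·BC·AB·BC·BC·AB
    A ↦ B
    B ↦ BC
    C ↦ AB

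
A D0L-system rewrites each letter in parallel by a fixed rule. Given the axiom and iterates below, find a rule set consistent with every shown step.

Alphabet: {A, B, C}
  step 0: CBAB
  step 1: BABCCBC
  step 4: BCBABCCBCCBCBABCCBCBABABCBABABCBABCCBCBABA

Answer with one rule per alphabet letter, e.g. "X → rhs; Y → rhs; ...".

  step 0 ⇒ step 1: CBAB ⇒ BA·BC·C·BC
    A ↦ C
    B ↦ BC
    C ↦ BA

A->C, B->BC, C->BA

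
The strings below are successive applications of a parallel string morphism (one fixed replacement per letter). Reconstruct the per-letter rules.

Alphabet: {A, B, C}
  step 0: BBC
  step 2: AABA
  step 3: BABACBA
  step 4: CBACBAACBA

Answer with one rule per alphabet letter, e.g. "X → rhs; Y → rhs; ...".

A->BA, B->C, C->A

  step 3 ⇒ step 4: BABACBA ⇒ C·BA·C·BA·A·C·BA
    A ↦ BA
    B ↦ C
    C ↦ A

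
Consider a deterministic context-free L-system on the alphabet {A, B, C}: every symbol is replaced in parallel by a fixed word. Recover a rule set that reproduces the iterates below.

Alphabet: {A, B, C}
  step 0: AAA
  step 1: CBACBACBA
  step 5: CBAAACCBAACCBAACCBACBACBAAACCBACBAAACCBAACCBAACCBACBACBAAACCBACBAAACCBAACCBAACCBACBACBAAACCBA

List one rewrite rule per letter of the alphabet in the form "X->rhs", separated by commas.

A->CBA, B->C, C->A

  step 0 ⇒ step 1: AAA ⇒ CBA·CBA·CBA
    A ↦ CBA
    B ↦ C  (constrained at step 1)
    C ↦ A  (constrained at step 1)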